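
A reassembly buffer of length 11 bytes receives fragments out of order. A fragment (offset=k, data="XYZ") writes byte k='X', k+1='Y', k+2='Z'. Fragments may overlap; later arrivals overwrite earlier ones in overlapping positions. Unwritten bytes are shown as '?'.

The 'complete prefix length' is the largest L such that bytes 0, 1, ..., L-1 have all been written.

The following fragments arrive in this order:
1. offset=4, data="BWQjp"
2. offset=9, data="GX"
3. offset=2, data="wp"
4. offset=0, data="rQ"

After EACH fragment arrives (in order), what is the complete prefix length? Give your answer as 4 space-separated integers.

Fragment 1: offset=4 data="BWQjp" -> buffer=????BWQjp?? -> prefix_len=0
Fragment 2: offset=9 data="GX" -> buffer=????BWQjpGX -> prefix_len=0
Fragment 3: offset=2 data="wp" -> buffer=??wpBWQjpGX -> prefix_len=0
Fragment 4: offset=0 data="rQ" -> buffer=rQwpBWQjpGX -> prefix_len=11

Answer: 0 0 0 11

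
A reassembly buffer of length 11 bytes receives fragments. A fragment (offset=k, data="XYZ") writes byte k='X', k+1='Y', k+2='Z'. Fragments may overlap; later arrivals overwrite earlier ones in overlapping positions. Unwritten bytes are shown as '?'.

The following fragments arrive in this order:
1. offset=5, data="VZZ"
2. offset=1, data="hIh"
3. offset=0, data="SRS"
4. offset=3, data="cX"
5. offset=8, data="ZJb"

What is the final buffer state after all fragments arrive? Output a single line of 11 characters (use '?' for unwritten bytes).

Answer: SRScXVZZZJb

Derivation:
Fragment 1: offset=5 data="VZZ" -> buffer=?????VZZ???
Fragment 2: offset=1 data="hIh" -> buffer=?hIh?VZZ???
Fragment 3: offset=0 data="SRS" -> buffer=SRSh?VZZ???
Fragment 4: offset=3 data="cX" -> buffer=SRScXVZZ???
Fragment 5: offset=8 data="ZJb" -> buffer=SRScXVZZZJb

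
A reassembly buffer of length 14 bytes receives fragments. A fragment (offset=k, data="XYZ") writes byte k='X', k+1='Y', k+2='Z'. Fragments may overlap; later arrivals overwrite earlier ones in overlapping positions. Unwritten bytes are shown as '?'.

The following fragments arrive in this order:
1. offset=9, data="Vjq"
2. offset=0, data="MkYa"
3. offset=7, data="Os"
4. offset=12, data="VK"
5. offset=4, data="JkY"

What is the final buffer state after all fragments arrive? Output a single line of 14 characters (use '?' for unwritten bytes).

Fragment 1: offset=9 data="Vjq" -> buffer=?????????Vjq??
Fragment 2: offset=0 data="MkYa" -> buffer=MkYa?????Vjq??
Fragment 3: offset=7 data="Os" -> buffer=MkYa???OsVjq??
Fragment 4: offset=12 data="VK" -> buffer=MkYa???OsVjqVK
Fragment 5: offset=4 data="JkY" -> buffer=MkYaJkYOsVjqVK

Answer: MkYaJkYOsVjqVK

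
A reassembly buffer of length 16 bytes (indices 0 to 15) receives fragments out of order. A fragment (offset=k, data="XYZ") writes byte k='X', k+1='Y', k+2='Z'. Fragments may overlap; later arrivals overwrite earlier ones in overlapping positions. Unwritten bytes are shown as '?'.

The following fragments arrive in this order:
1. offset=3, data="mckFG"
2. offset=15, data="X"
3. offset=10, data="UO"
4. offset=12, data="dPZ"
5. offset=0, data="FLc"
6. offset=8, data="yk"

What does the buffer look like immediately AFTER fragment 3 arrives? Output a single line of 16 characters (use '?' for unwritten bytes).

Fragment 1: offset=3 data="mckFG" -> buffer=???mckFG????????
Fragment 2: offset=15 data="X" -> buffer=???mckFG???????X
Fragment 3: offset=10 data="UO" -> buffer=???mckFG??UO???X

Answer: ???mckFG??UO???X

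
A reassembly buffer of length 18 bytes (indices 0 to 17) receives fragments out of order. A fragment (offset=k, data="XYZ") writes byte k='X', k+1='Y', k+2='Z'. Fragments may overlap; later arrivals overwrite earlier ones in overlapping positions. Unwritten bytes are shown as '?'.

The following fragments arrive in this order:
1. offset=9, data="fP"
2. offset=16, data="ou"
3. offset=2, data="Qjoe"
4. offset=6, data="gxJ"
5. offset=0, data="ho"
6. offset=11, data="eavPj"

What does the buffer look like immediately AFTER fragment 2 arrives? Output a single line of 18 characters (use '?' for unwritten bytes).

Fragment 1: offset=9 data="fP" -> buffer=?????????fP???????
Fragment 2: offset=16 data="ou" -> buffer=?????????fP?????ou

Answer: ?????????fP?????ou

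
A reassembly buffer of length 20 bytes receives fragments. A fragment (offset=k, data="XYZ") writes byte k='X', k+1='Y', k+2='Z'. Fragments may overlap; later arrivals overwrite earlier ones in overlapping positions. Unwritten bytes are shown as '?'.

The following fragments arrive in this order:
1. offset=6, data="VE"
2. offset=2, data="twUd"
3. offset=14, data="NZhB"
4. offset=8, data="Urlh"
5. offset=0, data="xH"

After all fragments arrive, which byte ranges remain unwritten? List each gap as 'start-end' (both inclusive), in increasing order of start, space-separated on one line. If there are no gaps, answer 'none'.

Answer: 12-13 18-19

Derivation:
Fragment 1: offset=6 len=2
Fragment 2: offset=2 len=4
Fragment 3: offset=14 len=4
Fragment 4: offset=8 len=4
Fragment 5: offset=0 len=2
Gaps: 12-13 18-19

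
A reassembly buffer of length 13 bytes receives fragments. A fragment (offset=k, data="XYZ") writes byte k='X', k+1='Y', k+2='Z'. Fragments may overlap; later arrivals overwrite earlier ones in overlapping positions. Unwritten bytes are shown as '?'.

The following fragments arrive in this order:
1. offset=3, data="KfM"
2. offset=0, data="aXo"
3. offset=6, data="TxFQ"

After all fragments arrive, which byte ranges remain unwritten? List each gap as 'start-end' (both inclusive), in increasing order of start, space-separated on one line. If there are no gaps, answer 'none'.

Fragment 1: offset=3 len=3
Fragment 2: offset=0 len=3
Fragment 3: offset=6 len=4
Gaps: 10-12

Answer: 10-12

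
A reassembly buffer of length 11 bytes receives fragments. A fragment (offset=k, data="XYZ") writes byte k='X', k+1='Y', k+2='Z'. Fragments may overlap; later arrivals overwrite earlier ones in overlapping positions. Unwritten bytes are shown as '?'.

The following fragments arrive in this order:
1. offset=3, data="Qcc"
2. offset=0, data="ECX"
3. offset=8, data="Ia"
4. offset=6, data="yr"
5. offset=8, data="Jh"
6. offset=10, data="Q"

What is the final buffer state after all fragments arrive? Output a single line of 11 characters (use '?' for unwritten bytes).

Fragment 1: offset=3 data="Qcc" -> buffer=???Qcc?????
Fragment 2: offset=0 data="ECX" -> buffer=ECXQcc?????
Fragment 3: offset=8 data="Ia" -> buffer=ECXQcc??Ia?
Fragment 4: offset=6 data="yr" -> buffer=ECXQccyrIa?
Fragment 5: offset=8 data="Jh" -> buffer=ECXQccyrJh?
Fragment 6: offset=10 data="Q" -> buffer=ECXQccyrJhQ

Answer: ECXQccyrJhQ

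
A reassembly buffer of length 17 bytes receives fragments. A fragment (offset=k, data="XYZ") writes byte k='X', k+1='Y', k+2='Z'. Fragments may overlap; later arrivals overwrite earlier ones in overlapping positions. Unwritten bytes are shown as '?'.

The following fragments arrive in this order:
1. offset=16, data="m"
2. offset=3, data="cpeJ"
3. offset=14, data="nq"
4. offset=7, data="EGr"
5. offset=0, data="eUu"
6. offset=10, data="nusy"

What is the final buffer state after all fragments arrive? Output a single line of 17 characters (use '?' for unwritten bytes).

Answer: eUucpeJEGrnusynqm

Derivation:
Fragment 1: offset=16 data="m" -> buffer=????????????????m
Fragment 2: offset=3 data="cpeJ" -> buffer=???cpeJ?????????m
Fragment 3: offset=14 data="nq" -> buffer=???cpeJ???????nqm
Fragment 4: offset=7 data="EGr" -> buffer=???cpeJEGr????nqm
Fragment 5: offset=0 data="eUu" -> buffer=eUucpeJEGr????nqm
Fragment 6: offset=10 data="nusy" -> buffer=eUucpeJEGrnusynqm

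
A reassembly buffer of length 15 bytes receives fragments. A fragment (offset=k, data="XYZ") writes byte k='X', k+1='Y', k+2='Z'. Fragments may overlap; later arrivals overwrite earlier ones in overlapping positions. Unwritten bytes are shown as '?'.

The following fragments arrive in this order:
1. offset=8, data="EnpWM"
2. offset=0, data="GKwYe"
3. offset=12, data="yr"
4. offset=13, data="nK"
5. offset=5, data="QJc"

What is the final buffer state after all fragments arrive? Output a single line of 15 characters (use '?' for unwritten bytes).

Fragment 1: offset=8 data="EnpWM" -> buffer=????????EnpWM??
Fragment 2: offset=0 data="GKwYe" -> buffer=GKwYe???EnpWM??
Fragment 3: offset=12 data="yr" -> buffer=GKwYe???EnpWyr?
Fragment 4: offset=13 data="nK" -> buffer=GKwYe???EnpWynK
Fragment 5: offset=5 data="QJc" -> buffer=GKwYeQJcEnpWynK

Answer: GKwYeQJcEnpWynK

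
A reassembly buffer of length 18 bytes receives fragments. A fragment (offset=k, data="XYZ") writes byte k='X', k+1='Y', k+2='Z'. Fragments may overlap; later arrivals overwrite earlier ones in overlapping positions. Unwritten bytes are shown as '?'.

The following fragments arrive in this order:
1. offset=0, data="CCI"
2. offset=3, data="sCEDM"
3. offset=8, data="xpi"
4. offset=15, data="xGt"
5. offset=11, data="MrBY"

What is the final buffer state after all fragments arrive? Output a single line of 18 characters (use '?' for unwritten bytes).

Answer: CCIsCEDMxpiMrBYxGt

Derivation:
Fragment 1: offset=0 data="CCI" -> buffer=CCI???????????????
Fragment 2: offset=3 data="sCEDM" -> buffer=CCIsCEDM??????????
Fragment 3: offset=8 data="xpi" -> buffer=CCIsCEDMxpi???????
Fragment 4: offset=15 data="xGt" -> buffer=CCIsCEDMxpi????xGt
Fragment 5: offset=11 data="MrBY" -> buffer=CCIsCEDMxpiMrBYxGt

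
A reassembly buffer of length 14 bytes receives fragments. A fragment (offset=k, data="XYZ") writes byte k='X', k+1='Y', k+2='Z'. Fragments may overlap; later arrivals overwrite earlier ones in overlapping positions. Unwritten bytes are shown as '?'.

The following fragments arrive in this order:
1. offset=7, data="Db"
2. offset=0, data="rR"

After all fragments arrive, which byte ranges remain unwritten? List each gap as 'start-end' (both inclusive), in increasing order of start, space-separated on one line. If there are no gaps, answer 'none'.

Answer: 2-6 9-13

Derivation:
Fragment 1: offset=7 len=2
Fragment 2: offset=0 len=2
Gaps: 2-6 9-13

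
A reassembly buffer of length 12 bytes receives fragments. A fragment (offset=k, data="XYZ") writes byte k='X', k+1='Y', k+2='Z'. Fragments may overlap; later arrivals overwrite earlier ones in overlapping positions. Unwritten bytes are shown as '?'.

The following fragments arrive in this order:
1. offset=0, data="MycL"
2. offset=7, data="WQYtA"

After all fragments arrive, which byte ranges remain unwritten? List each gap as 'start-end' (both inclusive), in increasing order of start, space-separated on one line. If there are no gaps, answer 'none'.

Answer: 4-6

Derivation:
Fragment 1: offset=0 len=4
Fragment 2: offset=7 len=5
Gaps: 4-6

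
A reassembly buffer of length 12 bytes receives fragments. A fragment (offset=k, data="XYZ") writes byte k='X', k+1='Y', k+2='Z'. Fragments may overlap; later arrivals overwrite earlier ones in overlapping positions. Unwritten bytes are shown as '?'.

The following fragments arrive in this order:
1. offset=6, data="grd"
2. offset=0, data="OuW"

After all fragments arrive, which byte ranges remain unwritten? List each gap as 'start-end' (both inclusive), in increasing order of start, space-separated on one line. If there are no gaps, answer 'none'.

Answer: 3-5 9-11

Derivation:
Fragment 1: offset=6 len=3
Fragment 2: offset=0 len=3
Gaps: 3-5 9-11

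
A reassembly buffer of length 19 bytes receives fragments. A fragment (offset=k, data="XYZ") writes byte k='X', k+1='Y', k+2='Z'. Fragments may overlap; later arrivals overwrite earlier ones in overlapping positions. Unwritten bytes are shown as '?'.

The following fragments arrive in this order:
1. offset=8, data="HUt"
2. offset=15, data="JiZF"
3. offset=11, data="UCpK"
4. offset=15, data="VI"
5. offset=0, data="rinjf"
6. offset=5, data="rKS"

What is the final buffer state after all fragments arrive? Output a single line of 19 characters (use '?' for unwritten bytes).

Answer: rinjfrKSHUtUCpKVIZF

Derivation:
Fragment 1: offset=8 data="HUt" -> buffer=????????HUt????????
Fragment 2: offset=15 data="JiZF" -> buffer=????????HUt????JiZF
Fragment 3: offset=11 data="UCpK" -> buffer=????????HUtUCpKJiZF
Fragment 4: offset=15 data="VI" -> buffer=????????HUtUCpKVIZF
Fragment 5: offset=0 data="rinjf" -> buffer=rinjf???HUtUCpKVIZF
Fragment 6: offset=5 data="rKS" -> buffer=rinjfrKSHUtUCpKVIZF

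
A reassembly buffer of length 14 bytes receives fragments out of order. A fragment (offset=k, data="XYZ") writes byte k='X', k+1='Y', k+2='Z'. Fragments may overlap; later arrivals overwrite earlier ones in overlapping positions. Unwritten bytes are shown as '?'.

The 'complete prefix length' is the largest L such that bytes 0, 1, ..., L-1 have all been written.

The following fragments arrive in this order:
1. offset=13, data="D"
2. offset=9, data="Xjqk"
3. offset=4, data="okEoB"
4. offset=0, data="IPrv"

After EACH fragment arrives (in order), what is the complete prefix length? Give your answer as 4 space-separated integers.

Fragment 1: offset=13 data="D" -> buffer=?????????????D -> prefix_len=0
Fragment 2: offset=9 data="Xjqk" -> buffer=?????????XjqkD -> prefix_len=0
Fragment 3: offset=4 data="okEoB" -> buffer=????okEoBXjqkD -> prefix_len=0
Fragment 4: offset=0 data="IPrv" -> buffer=IPrvokEoBXjqkD -> prefix_len=14

Answer: 0 0 0 14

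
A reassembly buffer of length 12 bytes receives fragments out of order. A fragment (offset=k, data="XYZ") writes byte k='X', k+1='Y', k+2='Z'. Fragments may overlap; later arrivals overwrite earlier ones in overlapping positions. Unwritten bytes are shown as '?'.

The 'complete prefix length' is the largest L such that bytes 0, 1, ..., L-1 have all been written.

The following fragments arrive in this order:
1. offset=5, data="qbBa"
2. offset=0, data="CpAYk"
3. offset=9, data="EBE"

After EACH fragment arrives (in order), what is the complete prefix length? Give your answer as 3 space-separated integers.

Fragment 1: offset=5 data="qbBa" -> buffer=?????qbBa??? -> prefix_len=0
Fragment 2: offset=0 data="CpAYk" -> buffer=CpAYkqbBa??? -> prefix_len=9
Fragment 3: offset=9 data="EBE" -> buffer=CpAYkqbBaEBE -> prefix_len=12

Answer: 0 9 12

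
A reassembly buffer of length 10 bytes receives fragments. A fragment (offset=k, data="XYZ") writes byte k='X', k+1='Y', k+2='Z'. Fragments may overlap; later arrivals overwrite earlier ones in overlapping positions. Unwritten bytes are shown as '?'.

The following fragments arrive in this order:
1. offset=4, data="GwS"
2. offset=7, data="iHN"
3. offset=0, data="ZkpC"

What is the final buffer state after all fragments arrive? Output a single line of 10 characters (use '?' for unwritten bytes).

Answer: ZkpCGwSiHN

Derivation:
Fragment 1: offset=4 data="GwS" -> buffer=????GwS???
Fragment 2: offset=7 data="iHN" -> buffer=????GwSiHN
Fragment 3: offset=0 data="ZkpC" -> buffer=ZkpCGwSiHN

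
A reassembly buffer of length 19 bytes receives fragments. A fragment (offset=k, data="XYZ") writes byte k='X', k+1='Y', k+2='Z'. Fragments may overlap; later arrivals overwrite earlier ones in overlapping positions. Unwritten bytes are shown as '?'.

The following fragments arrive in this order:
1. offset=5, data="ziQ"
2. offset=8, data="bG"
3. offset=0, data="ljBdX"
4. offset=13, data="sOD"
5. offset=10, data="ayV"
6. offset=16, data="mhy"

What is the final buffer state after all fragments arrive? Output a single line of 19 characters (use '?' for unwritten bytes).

Fragment 1: offset=5 data="ziQ" -> buffer=?????ziQ???????????
Fragment 2: offset=8 data="bG" -> buffer=?????ziQbG?????????
Fragment 3: offset=0 data="ljBdX" -> buffer=ljBdXziQbG?????????
Fragment 4: offset=13 data="sOD" -> buffer=ljBdXziQbG???sOD???
Fragment 5: offset=10 data="ayV" -> buffer=ljBdXziQbGayVsOD???
Fragment 6: offset=16 data="mhy" -> buffer=ljBdXziQbGayVsODmhy

Answer: ljBdXziQbGayVsODmhy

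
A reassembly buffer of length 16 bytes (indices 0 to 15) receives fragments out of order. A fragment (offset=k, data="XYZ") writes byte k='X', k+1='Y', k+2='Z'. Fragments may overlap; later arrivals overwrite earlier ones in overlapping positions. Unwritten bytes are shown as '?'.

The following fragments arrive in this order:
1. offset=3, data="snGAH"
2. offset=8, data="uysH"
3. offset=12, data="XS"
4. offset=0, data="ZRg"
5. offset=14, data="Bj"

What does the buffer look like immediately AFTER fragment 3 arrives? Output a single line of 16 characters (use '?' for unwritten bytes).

Fragment 1: offset=3 data="snGAH" -> buffer=???snGAH????????
Fragment 2: offset=8 data="uysH" -> buffer=???snGAHuysH????
Fragment 3: offset=12 data="XS" -> buffer=???snGAHuysHXS??

Answer: ???snGAHuysHXS??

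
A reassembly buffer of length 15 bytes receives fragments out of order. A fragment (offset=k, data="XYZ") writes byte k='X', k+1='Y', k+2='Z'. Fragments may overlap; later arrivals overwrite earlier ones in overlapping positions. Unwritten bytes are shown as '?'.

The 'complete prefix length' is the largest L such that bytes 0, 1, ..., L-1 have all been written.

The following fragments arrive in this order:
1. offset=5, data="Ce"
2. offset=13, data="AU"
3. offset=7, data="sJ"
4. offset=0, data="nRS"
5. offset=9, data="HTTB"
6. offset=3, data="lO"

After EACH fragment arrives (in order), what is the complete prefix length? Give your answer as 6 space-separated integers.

Answer: 0 0 0 3 3 15

Derivation:
Fragment 1: offset=5 data="Ce" -> buffer=?????Ce???????? -> prefix_len=0
Fragment 2: offset=13 data="AU" -> buffer=?????Ce??????AU -> prefix_len=0
Fragment 3: offset=7 data="sJ" -> buffer=?????CesJ????AU -> prefix_len=0
Fragment 4: offset=0 data="nRS" -> buffer=nRS??CesJ????AU -> prefix_len=3
Fragment 5: offset=9 data="HTTB" -> buffer=nRS??CesJHTTBAU -> prefix_len=3
Fragment 6: offset=3 data="lO" -> buffer=nRSlOCesJHTTBAU -> prefix_len=15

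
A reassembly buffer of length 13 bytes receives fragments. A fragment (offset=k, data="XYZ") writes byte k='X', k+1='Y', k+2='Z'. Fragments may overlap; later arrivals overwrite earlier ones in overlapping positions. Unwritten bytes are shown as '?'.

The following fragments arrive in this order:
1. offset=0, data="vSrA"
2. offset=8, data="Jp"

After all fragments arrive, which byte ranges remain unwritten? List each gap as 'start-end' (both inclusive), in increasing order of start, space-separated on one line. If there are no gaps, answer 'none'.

Fragment 1: offset=0 len=4
Fragment 2: offset=8 len=2
Gaps: 4-7 10-12

Answer: 4-7 10-12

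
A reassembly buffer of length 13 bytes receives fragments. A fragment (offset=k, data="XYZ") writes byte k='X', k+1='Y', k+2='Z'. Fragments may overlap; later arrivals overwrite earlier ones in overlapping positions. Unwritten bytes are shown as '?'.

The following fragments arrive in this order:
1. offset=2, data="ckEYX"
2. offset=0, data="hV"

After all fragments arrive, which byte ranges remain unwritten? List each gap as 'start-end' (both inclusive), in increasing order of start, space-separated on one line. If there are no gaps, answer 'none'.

Answer: 7-12

Derivation:
Fragment 1: offset=2 len=5
Fragment 2: offset=0 len=2
Gaps: 7-12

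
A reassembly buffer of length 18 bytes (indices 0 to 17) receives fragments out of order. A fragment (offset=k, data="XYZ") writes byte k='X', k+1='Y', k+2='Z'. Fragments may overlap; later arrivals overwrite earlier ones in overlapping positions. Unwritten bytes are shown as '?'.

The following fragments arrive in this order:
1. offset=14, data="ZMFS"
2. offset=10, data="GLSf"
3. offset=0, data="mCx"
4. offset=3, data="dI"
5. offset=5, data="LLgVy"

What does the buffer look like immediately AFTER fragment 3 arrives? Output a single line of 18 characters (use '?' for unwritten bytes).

Fragment 1: offset=14 data="ZMFS" -> buffer=??????????????ZMFS
Fragment 2: offset=10 data="GLSf" -> buffer=??????????GLSfZMFS
Fragment 3: offset=0 data="mCx" -> buffer=mCx???????GLSfZMFS

Answer: mCx???????GLSfZMFS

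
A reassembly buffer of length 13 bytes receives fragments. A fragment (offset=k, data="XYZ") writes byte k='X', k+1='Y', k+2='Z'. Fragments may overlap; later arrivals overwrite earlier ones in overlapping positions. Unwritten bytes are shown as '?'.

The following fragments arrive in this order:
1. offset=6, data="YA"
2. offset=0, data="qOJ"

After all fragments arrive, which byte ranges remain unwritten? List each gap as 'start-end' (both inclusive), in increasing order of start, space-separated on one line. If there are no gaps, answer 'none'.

Fragment 1: offset=6 len=2
Fragment 2: offset=0 len=3
Gaps: 3-5 8-12

Answer: 3-5 8-12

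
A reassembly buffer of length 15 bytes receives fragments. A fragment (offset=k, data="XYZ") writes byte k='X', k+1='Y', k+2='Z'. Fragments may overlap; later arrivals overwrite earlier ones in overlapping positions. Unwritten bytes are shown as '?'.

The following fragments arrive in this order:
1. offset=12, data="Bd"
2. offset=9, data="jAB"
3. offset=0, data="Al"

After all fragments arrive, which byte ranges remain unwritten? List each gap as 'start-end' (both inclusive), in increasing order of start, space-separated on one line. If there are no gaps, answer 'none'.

Fragment 1: offset=12 len=2
Fragment 2: offset=9 len=3
Fragment 3: offset=0 len=2
Gaps: 2-8 14-14

Answer: 2-8 14-14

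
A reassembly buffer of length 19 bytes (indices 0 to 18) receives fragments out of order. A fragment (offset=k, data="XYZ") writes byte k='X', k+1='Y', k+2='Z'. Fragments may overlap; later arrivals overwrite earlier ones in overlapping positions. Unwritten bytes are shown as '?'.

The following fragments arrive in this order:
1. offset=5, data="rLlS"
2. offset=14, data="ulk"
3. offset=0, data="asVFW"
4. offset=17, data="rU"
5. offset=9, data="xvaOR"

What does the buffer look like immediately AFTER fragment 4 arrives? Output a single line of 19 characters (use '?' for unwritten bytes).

Answer: asVFWrLlS?????ulkrU

Derivation:
Fragment 1: offset=5 data="rLlS" -> buffer=?????rLlS??????????
Fragment 2: offset=14 data="ulk" -> buffer=?????rLlS?????ulk??
Fragment 3: offset=0 data="asVFW" -> buffer=asVFWrLlS?????ulk??
Fragment 4: offset=17 data="rU" -> buffer=asVFWrLlS?????ulkrU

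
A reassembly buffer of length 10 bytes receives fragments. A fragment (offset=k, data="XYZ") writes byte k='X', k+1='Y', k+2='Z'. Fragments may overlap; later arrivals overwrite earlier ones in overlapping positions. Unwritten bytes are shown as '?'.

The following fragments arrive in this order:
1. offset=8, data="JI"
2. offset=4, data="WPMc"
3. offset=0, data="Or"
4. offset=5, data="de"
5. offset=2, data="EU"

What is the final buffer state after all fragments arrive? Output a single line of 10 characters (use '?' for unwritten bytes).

Fragment 1: offset=8 data="JI" -> buffer=????????JI
Fragment 2: offset=4 data="WPMc" -> buffer=????WPMcJI
Fragment 3: offset=0 data="Or" -> buffer=Or??WPMcJI
Fragment 4: offset=5 data="de" -> buffer=Or??WdecJI
Fragment 5: offset=2 data="EU" -> buffer=OrEUWdecJI

Answer: OrEUWdecJI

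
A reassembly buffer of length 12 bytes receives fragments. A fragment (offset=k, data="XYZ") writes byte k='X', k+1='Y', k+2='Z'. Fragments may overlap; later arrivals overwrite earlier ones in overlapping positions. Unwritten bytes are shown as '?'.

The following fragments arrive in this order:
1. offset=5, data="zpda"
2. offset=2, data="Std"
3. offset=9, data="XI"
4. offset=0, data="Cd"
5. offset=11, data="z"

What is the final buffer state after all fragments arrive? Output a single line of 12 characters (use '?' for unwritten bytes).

Fragment 1: offset=5 data="zpda" -> buffer=?????zpda???
Fragment 2: offset=2 data="Std" -> buffer=??Stdzpda???
Fragment 3: offset=9 data="XI" -> buffer=??StdzpdaXI?
Fragment 4: offset=0 data="Cd" -> buffer=CdStdzpdaXI?
Fragment 5: offset=11 data="z" -> buffer=CdStdzpdaXIz

Answer: CdStdzpdaXIz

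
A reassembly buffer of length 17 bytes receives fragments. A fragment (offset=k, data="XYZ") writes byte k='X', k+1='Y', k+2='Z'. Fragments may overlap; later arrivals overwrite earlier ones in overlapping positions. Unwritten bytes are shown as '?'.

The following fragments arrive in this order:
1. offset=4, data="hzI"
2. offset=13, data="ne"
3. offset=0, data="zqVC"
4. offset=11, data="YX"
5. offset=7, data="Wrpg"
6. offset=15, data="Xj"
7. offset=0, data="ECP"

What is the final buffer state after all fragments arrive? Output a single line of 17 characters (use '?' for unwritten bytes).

Fragment 1: offset=4 data="hzI" -> buffer=????hzI??????????
Fragment 2: offset=13 data="ne" -> buffer=????hzI??????ne??
Fragment 3: offset=0 data="zqVC" -> buffer=zqVChzI??????ne??
Fragment 4: offset=11 data="YX" -> buffer=zqVChzI????YXne??
Fragment 5: offset=7 data="Wrpg" -> buffer=zqVChzIWrpgYXne??
Fragment 6: offset=15 data="Xj" -> buffer=zqVChzIWrpgYXneXj
Fragment 7: offset=0 data="ECP" -> buffer=ECPChzIWrpgYXneXj

Answer: ECPChzIWrpgYXneXj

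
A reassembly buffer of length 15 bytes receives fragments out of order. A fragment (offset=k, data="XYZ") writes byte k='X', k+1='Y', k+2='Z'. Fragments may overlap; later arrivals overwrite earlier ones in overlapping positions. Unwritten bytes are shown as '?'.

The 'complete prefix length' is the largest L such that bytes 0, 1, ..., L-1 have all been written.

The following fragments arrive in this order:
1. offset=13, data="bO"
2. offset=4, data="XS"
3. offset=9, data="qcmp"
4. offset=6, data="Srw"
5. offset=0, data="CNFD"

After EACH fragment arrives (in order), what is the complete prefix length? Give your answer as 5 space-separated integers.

Answer: 0 0 0 0 15

Derivation:
Fragment 1: offset=13 data="bO" -> buffer=?????????????bO -> prefix_len=0
Fragment 2: offset=4 data="XS" -> buffer=????XS???????bO -> prefix_len=0
Fragment 3: offset=9 data="qcmp" -> buffer=????XS???qcmpbO -> prefix_len=0
Fragment 4: offset=6 data="Srw" -> buffer=????XSSrwqcmpbO -> prefix_len=0
Fragment 5: offset=0 data="CNFD" -> buffer=CNFDXSSrwqcmpbO -> prefix_len=15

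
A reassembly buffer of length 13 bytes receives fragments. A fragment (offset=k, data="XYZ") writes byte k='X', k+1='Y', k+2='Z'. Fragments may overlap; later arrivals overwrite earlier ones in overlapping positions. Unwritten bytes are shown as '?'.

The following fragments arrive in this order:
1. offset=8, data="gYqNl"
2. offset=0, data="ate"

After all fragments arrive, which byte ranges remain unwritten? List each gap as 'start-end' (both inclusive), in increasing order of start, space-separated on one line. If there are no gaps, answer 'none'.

Fragment 1: offset=8 len=5
Fragment 2: offset=0 len=3
Gaps: 3-7

Answer: 3-7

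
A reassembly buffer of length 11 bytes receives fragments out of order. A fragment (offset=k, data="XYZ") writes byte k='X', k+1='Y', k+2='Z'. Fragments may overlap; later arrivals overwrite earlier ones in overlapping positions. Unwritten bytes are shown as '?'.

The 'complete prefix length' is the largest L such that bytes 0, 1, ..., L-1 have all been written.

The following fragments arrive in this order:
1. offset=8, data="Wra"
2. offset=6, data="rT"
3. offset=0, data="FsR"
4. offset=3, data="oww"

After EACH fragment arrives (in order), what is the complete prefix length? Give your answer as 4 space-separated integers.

Fragment 1: offset=8 data="Wra" -> buffer=????????Wra -> prefix_len=0
Fragment 2: offset=6 data="rT" -> buffer=??????rTWra -> prefix_len=0
Fragment 3: offset=0 data="FsR" -> buffer=FsR???rTWra -> prefix_len=3
Fragment 4: offset=3 data="oww" -> buffer=FsRowwrTWra -> prefix_len=11

Answer: 0 0 3 11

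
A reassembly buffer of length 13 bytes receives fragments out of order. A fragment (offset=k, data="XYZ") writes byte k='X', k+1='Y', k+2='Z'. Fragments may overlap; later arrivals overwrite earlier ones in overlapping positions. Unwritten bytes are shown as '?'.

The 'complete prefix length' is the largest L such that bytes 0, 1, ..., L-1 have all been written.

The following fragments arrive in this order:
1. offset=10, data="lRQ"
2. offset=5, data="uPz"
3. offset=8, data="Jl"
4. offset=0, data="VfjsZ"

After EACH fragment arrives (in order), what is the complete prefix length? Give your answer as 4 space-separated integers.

Answer: 0 0 0 13

Derivation:
Fragment 1: offset=10 data="lRQ" -> buffer=??????????lRQ -> prefix_len=0
Fragment 2: offset=5 data="uPz" -> buffer=?????uPz??lRQ -> prefix_len=0
Fragment 3: offset=8 data="Jl" -> buffer=?????uPzJllRQ -> prefix_len=0
Fragment 4: offset=0 data="VfjsZ" -> buffer=VfjsZuPzJllRQ -> prefix_len=13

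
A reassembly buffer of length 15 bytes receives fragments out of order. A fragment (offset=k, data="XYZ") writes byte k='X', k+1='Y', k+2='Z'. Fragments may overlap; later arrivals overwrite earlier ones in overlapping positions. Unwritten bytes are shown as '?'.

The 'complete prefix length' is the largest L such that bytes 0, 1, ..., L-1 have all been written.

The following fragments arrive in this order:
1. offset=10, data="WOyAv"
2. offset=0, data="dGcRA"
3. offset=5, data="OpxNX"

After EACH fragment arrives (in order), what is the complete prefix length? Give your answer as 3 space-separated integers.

Answer: 0 5 15

Derivation:
Fragment 1: offset=10 data="WOyAv" -> buffer=??????????WOyAv -> prefix_len=0
Fragment 2: offset=0 data="dGcRA" -> buffer=dGcRA?????WOyAv -> prefix_len=5
Fragment 3: offset=5 data="OpxNX" -> buffer=dGcRAOpxNXWOyAv -> prefix_len=15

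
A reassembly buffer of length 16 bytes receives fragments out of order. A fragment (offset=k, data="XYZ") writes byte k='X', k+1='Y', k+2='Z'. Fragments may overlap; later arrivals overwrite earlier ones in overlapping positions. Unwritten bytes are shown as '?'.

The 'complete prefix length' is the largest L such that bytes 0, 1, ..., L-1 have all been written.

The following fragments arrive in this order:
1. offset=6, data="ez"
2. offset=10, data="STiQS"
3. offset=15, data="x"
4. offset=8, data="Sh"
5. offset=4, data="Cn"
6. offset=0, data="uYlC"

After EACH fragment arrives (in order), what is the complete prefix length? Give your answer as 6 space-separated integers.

Fragment 1: offset=6 data="ez" -> buffer=??????ez???????? -> prefix_len=0
Fragment 2: offset=10 data="STiQS" -> buffer=??????ez??STiQS? -> prefix_len=0
Fragment 3: offset=15 data="x" -> buffer=??????ez??STiQSx -> prefix_len=0
Fragment 4: offset=8 data="Sh" -> buffer=??????ezShSTiQSx -> prefix_len=0
Fragment 5: offset=4 data="Cn" -> buffer=????CnezShSTiQSx -> prefix_len=0
Fragment 6: offset=0 data="uYlC" -> buffer=uYlCCnezShSTiQSx -> prefix_len=16

Answer: 0 0 0 0 0 16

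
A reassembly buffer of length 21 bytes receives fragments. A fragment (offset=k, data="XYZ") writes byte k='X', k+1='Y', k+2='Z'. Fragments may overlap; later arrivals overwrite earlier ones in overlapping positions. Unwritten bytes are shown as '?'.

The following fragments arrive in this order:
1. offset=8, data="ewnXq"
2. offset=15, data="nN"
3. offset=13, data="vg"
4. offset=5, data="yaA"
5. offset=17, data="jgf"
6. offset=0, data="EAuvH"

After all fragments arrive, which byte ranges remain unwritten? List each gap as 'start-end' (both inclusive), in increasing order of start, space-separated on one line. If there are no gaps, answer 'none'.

Answer: 20-20

Derivation:
Fragment 1: offset=8 len=5
Fragment 2: offset=15 len=2
Fragment 3: offset=13 len=2
Fragment 4: offset=5 len=3
Fragment 5: offset=17 len=3
Fragment 6: offset=0 len=5
Gaps: 20-20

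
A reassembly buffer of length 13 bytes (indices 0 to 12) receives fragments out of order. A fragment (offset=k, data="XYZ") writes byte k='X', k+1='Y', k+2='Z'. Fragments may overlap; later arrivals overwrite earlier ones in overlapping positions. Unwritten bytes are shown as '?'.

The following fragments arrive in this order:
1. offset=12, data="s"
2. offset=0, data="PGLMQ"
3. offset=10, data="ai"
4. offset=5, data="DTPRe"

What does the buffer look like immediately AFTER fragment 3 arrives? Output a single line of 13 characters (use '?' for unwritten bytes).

Fragment 1: offset=12 data="s" -> buffer=????????????s
Fragment 2: offset=0 data="PGLMQ" -> buffer=PGLMQ???????s
Fragment 3: offset=10 data="ai" -> buffer=PGLMQ?????ais

Answer: PGLMQ?????ais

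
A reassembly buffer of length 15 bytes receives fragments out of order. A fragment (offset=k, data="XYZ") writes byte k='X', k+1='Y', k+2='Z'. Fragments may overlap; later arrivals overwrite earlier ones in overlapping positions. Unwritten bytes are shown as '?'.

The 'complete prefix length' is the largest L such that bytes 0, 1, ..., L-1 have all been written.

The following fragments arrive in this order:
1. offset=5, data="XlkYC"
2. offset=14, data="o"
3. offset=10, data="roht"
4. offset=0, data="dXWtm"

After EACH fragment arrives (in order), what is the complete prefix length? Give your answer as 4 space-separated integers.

Fragment 1: offset=5 data="XlkYC" -> buffer=?????XlkYC????? -> prefix_len=0
Fragment 2: offset=14 data="o" -> buffer=?????XlkYC????o -> prefix_len=0
Fragment 3: offset=10 data="roht" -> buffer=?????XlkYCrohto -> prefix_len=0
Fragment 4: offset=0 data="dXWtm" -> buffer=dXWtmXlkYCrohto -> prefix_len=15

Answer: 0 0 0 15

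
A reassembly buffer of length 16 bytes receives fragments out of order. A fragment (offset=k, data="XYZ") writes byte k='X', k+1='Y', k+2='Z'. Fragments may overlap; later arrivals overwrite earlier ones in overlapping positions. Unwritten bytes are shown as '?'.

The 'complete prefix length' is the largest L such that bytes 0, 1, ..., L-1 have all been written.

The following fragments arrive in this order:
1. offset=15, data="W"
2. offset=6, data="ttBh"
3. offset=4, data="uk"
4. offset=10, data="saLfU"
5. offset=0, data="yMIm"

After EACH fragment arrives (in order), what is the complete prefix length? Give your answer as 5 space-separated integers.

Answer: 0 0 0 0 16

Derivation:
Fragment 1: offset=15 data="W" -> buffer=???????????????W -> prefix_len=0
Fragment 2: offset=6 data="ttBh" -> buffer=??????ttBh?????W -> prefix_len=0
Fragment 3: offset=4 data="uk" -> buffer=????ukttBh?????W -> prefix_len=0
Fragment 4: offset=10 data="saLfU" -> buffer=????ukttBhsaLfUW -> prefix_len=0
Fragment 5: offset=0 data="yMIm" -> buffer=yMImukttBhsaLfUW -> prefix_len=16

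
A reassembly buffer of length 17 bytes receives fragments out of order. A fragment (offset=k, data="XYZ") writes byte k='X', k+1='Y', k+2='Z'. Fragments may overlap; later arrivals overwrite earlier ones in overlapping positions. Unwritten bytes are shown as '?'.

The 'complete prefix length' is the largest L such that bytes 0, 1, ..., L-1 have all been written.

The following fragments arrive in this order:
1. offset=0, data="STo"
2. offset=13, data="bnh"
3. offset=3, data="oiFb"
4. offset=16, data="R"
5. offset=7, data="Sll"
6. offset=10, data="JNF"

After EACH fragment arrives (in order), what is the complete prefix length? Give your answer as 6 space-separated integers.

Fragment 1: offset=0 data="STo" -> buffer=STo?????????????? -> prefix_len=3
Fragment 2: offset=13 data="bnh" -> buffer=STo??????????bnh? -> prefix_len=3
Fragment 3: offset=3 data="oiFb" -> buffer=STooiFb??????bnh? -> prefix_len=7
Fragment 4: offset=16 data="R" -> buffer=STooiFb??????bnhR -> prefix_len=7
Fragment 5: offset=7 data="Sll" -> buffer=STooiFbSll???bnhR -> prefix_len=10
Fragment 6: offset=10 data="JNF" -> buffer=STooiFbSllJNFbnhR -> prefix_len=17

Answer: 3 3 7 7 10 17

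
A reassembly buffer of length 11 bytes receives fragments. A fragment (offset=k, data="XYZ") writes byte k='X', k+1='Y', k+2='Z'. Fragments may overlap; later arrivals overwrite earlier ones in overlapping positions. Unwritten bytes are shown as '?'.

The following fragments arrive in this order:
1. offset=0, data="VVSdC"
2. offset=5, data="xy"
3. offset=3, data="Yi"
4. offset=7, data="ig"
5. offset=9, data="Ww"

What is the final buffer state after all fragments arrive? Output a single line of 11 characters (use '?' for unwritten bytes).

Fragment 1: offset=0 data="VVSdC" -> buffer=VVSdC??????
Fragment 2: offset=5 data="xy" -> buffer=VVSdCxy????
Fragment 3: offset=3 data="Yi" -> buffer=VVSYixy????
Fragment 4: offset=7 data="ig" -> buffer=VVSYixyig??
Fragment 5: offset=9 data="Ww" -> buffer=VVSYixyigWw

Answer: VVSYixyigWw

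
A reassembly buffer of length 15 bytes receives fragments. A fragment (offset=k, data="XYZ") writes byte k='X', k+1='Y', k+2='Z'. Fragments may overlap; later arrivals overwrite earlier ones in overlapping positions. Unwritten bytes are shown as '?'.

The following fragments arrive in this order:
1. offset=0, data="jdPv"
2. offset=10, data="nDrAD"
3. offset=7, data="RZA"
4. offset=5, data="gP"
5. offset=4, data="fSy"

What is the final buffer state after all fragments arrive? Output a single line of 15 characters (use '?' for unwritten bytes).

Fragment 1: offset=0 data="jdPv" -> buffer=jdPv???????????
Fragment 2: offset=10 data="nDrAD" -> buffer=jdPv??????nDrAD
Fragment 3: offset=7 data="RZA" -> buffer=jdPv???RZAnDrAD
Fragment 4: offset=5 data="gP" -> buffer=jdPv?gPRZAnDrAD
Fragment 5: offset=4 data="fSy" -> buffer=jdPvfSyRZAnDrAD

Answer: jdPvfSyRZAnDrAD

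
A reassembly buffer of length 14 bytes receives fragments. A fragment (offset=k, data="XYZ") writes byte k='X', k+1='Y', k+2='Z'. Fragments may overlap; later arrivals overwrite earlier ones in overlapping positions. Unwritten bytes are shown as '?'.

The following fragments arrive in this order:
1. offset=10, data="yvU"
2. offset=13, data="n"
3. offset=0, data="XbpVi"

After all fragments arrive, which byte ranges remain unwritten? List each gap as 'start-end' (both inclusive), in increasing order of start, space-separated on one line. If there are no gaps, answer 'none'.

Answer: 5-9

Derivation:
Fragment 1: offset=10 len=3
Fragment 2: offset=13 len=1
Fragment 3: offset=0 len=5
Gaps: 5-9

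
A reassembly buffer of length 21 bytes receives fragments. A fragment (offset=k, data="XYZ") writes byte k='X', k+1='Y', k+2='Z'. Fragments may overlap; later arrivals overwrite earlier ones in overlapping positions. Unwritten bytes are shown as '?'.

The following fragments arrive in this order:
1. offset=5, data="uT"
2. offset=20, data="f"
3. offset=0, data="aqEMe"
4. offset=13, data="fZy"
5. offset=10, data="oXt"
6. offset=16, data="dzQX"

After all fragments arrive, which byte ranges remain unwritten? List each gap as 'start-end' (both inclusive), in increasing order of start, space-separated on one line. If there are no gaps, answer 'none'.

Fragment 1: offset=5 len=2
Fragment 2: offset=20 len=1
Fragment 3: offset=0 len=5
Fragment 4: offset=13 len=3
Fragment 5: offset=10 len=3
Fragment 6: offset=16 len=4
Gaps: 7-9

Answer: 7-9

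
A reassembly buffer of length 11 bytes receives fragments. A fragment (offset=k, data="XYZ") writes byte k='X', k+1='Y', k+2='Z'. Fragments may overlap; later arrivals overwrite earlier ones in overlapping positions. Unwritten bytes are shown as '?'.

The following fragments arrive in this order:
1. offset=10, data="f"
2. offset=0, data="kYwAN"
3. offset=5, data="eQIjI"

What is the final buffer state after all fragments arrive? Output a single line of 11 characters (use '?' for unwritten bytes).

Fragment 1: offset=10 data="f" -> buffer=??????????f
Fragment 2: offset=0 data="kYwAN" -> buffer=kYwAN?????f
Fragment 3: offset=5 data="eQIjI" -> buffer=kYwANeQIjIf

Answer: kYwANeQIjIf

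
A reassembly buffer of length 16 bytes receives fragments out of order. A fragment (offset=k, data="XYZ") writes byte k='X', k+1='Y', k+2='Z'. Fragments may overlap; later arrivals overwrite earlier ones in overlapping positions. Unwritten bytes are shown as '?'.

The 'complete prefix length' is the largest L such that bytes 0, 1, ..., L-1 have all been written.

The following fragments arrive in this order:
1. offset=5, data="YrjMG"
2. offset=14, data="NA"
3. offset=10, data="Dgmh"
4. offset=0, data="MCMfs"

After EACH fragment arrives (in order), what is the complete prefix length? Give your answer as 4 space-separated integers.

Answer: 0 0 0 16

Derivation:
Fragment 1: offset=5 data="YrjMG" -> buffer=?????YrjMG?????? -> prefix_len=0
Fragment 2: offset=14 data="NA" -> buffer=?????YrjMG????NA -> prefix_len=0
Fragment 3: offset=10 data="Dgmh" -> buffer=?????YrjMGDgmhNA -> prefix_len=0
Fragment 4: offset=0 data="MCMfs" -> buffer=MCMfsYrjMGDgmhNA -> prefix_len=16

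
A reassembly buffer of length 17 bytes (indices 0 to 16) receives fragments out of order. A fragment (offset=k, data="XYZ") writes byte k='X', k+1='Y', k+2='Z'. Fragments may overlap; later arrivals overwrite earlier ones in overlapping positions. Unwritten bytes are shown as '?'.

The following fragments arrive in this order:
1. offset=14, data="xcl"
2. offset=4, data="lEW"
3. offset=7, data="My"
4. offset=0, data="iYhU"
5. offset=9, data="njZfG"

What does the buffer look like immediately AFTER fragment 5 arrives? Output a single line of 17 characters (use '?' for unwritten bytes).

Fragment 1: offset=14 data="xcl" -> buffer=??????????????xcl
Fragment 2: offset=4 data="lEW" -> buffer=????lEW???????xcl
Fragment 3: offset=7 data="My" -> buffer=????lEWMy?????xcl
Fragment 4: offset=0 data="iYhU" -> buffer=iYhUlEWMy?????xcl
Fragment 5: offset=9 data="njZfG" -> buffer=iYhUlEWMynjZfGxcl

Answer: iYhUlEWMynjZfGxcl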